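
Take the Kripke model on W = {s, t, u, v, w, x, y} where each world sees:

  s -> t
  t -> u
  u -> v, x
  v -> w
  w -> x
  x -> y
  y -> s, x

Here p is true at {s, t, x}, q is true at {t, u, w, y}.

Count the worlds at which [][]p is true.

2

s: successors {t}; []p there: t:F. ✗
t: successors {u}; []p there: u:F. ✗
u: successors {v, x}; []p there: v:F, x:F. ✗
v: successors {w}; []p there: w:T. ✓
w: successors {x}; []p there: x:F. ✗
x: successors {y}; []p there: y:T. ✓
y: successors {s, x}; []p there: s:T, x:F. ✗
Satisfying worlds: {v, x}.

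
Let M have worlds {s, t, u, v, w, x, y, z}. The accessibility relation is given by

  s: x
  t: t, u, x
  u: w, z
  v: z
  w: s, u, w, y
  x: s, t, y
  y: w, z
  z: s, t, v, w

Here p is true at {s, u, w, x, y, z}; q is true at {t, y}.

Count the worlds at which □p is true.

5

s: successors {x}; p there: x:T. ✓
t: successors {t, u, x}; p there: t:F, u:T, x:T. ✗
u: successors {w, z}; p there: w:T, z:T. ✓
v: successors {z}; p there: z:T. ✓
w: successors {s, u, w, y}; p there: s:T, u:T, w:T, y:T. ✓
x: successors {s, t, y}; p there: s:T, t:F, y:T. ✗
y: successors {w, z}; p there: w:T, z:T. ✓
z: successors {s, t, v, w}; p there: s:T, t:F, v:F, w:T. ✗
Satisfying worlds: {s, u, v, w, y}.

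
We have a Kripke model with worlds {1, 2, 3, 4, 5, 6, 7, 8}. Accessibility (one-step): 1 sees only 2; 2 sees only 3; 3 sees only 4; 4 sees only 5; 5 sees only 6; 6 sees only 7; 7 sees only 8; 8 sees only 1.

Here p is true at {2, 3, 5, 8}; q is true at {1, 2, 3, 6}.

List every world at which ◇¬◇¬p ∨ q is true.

{1, 2, 3, 6, 8}

1: ◇¬◇¬p is T, q is T. ✓
2: ◇¬◇¬p is F, q is T. ✓
3: ◇¬◇¬p is T, q is T. ✓
4: ◇¬◇¬p is F, q is F. ✗
5: ◇¬◇¬p is F, q is F. ✗
6: ◇¬◇¬p is T, q is T. ✓
7: ◇¬◇¬p is F, q is F. ✗
8: ◇¬◇¬p is T, q is F. ✓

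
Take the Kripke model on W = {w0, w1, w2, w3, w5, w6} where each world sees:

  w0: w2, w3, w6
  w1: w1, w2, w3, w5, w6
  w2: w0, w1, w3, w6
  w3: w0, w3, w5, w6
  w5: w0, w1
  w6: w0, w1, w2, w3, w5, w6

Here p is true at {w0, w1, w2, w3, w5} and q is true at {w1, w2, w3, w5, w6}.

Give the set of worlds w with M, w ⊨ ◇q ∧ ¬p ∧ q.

w0: ◇q is T, ¬p ∧ q is F. ✗
w1: ◇q is T, ¬p ∧ q is F. ✗
w2: ◇q is T, ¬p ∧ q is F. ✗
w3: ◇q is T, ¬p ∧ q is F. ✗
w5: ◇q is T, ¬p ∧ q is F. ✗
w6: ◇q is T, ¬p ∧ q is T. ✓

{w6}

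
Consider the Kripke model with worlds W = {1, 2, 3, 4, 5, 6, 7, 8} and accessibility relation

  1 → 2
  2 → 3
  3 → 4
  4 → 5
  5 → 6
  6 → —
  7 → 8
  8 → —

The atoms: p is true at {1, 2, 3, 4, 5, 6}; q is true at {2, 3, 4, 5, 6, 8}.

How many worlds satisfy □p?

1: successors {2}; p there: 2:T. ✓
2: successors {3}; p there: 3:T. ✓
3: successors {4}; p there: 4:T. ✓
4: successors {5}; p there: 5:T. ✓
5: successors {6}; p there: 6:T. ✓
6: no successors, so □p holds vacuously. ✓
7: successors {8}; p there: 8:F. ✗
8: no successors, so □p holds vacuously. ✓
Satisfying worlds: {1, 2, 3, 4, 5, 6, 8}.

7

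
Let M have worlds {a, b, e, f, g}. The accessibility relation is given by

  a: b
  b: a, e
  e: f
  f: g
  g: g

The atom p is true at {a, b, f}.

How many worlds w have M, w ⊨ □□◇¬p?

4

a: successors {b}; □◇¬p there: b:F. ✗
b: successors {a, e}; □◇¬p there: a:T, e:T. ✓
e: successors {f}; □◇¬p there: f:T. ✓
f: successors {g}; □◇¬p there: g:T. ✓
g: successors {g}; □◇¬p there: g:T. ✓
Satisfying worlds: {b, e, f, g}.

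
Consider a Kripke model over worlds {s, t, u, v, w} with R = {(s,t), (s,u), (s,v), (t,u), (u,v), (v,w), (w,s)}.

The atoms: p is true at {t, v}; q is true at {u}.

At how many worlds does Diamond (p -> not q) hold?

s: successors {t, u, v}; p -> not q there: t:T, u:T, v:T. ✓
t: successors {u}; p -> not q there: u:T. ✓
u: successors {v}; p -> not q there: v:T. ✓
v: successors {w}; p -> not q there: w:T. ✓
w: successors {s}; p -> not q there: s:T. ✓
Satisfying worlds: {s, t, u, v, w}.

5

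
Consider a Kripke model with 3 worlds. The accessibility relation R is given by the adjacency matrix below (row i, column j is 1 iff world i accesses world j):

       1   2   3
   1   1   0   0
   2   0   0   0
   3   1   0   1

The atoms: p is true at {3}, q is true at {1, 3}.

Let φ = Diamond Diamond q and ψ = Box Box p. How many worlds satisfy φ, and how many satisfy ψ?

2 and 1

For Diamond Diamond q:
1: successors {1}; Diamond q there: 1:T. ✓
2: no successors, so Diamond Diamond q fails. ✗
3: successors {1, 3}; Diamond q there: 1:T, 3:T. ✓
— 2 worlds.
For Box Box p:
1: successors {1}; Box p there: 1:F. ✗
2: no successors, so Box Box p holds vacuously. ✓
3: successors {1, 3}; Box p there: 1:F, 3:F. ✗
— 1 world.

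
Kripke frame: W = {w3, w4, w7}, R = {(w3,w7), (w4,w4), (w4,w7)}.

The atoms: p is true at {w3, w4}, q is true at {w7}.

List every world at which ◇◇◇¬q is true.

w3: successors {w7}; ◇◇¬q there: w7:F. ✗
w4: successors {w4, w7}; ◇◇¬q there: w4:T, w7:F. ✓
w7: no successors, so ◇◇◇¬q fails. ✗

{w4}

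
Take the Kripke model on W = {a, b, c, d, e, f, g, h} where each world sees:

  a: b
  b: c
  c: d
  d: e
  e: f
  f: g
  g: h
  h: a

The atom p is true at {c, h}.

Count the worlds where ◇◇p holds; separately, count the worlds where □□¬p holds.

2 and 6

For ◇◇p:
a: successors {b}; ◇p there: b:T. ✓
b: successors {c}; ◇p there: c:F. ✗
c: successors {d}; ◇p there: d:F. ✗
d: successors {e}; ◇p there: e:F. ✗
e: successors {f}; ◇p there: f:F. ✗
f: successors {g}; ◇p there: g:T. ✓
g: successors {h}; ◇p there: h:F. ✗
h: successors {a}; ◇p there: a:F. ✗
— 2 worlds.
For □□¬p:
a: successors {b}; □¬p there: b:F. ✗
b: successors {c}; □¬p there: c:T. ✓
c: successors {d}; □¬p there: d:T. ✓
d: successors {e}; □¬p there: e:T. ✓
e: successors {f}; □¬p there: f:T. ✓
f: successors {g}; □¬p there: g:F. ✗
g: successors {h}; □¬p there: h:T. ✓
h: successors {a}; □¬p there: a:T. ✓
— 6 worlds.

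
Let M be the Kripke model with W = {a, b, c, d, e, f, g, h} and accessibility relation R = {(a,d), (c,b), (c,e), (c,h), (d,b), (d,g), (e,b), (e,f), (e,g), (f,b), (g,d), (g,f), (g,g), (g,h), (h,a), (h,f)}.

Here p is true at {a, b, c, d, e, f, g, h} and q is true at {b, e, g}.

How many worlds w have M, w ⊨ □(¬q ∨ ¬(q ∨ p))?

3

a: successors {d}; ¬q ∨ ¬(q ∨ p) there: d:T. ✓
b: no successors, so □(¬q ∨ ¬(q ∨ p)) holds vacuously. ✓
c: successors {b, e, h}; ¬q ∨ ¬(q ∨ p) there: b:F, e:F, h:T. ✗
d: successors {b, g}; ¬q ∨ ¬(q ∨ p) there: b:F, g:F. ✗
e: successors {b, f, g}; ¬q ∨ ¬(q ∨ p) there: b:F, f:T, g:F. ✗
f: successors {b}; ¬q ∨ ¬(q ∨ p) there: b:F. ✗
g: successors {d, f, g, h}; ¬q ∨ ¬(q ∨ p) there: d:T, f:T, g:F, h:T. ✗
h: successors {a, f}; ¬q ∨ ¬(q ∨ p) there: a:T, f:T. ✓
Satisfying worlds: {a, b, h}.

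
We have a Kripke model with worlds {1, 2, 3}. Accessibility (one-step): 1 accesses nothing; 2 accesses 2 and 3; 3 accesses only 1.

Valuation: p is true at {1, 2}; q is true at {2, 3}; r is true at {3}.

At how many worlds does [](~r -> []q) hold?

1: no successors, so [](~r -> []q) holds vacuously. ✓
2: successors {2, 3}; ~r -> []q there: 2:T, 3:T. ✓
3: successors {1}; ~r -> []q there: 1:T. ✓
Satisfying worlds: {1, 2, 3}.

3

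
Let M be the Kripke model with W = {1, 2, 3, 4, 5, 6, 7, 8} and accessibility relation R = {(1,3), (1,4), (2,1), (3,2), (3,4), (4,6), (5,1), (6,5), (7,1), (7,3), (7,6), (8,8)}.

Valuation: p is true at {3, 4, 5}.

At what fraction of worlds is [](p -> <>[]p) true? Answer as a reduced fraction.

1: successors {3, 4}; p -> <>[]p there: 3:F, 4:T. ✗
2: successors {1}; p -> <>[]p there: 1:T. ✓
3: successors {2, 4}; p -> <>[]p there: 2:T, 4:T. ✓
4: successors {6}; p -> <>[]p there: 6:T. ✓
5: successors {1}; p -> <>[]p there: 1:T. ✓
6: successors {5}; p -> <>[]p there: 5:T. ✓
7: successors {1, 3, 6}; p -> <>[]p there: 1:T, 3:F, 6:T. ✗
8: successors {8}; p -> <>[]p there: 8:T. ✓
That's 6 of 8 worlds, so 6/8 = 3/4.

3/4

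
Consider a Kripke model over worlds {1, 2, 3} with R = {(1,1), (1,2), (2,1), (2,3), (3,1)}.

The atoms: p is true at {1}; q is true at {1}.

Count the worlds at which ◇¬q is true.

1: successors {1, 2}; ¬q there: 1:F, 2:T. ✓
2: successors {1, 3}; ¬q there: 1:F, 3:T. ✓
3: successors {1}; ¬q there: 1:F. ✗
Satisfying worlds: {1, 2}.

2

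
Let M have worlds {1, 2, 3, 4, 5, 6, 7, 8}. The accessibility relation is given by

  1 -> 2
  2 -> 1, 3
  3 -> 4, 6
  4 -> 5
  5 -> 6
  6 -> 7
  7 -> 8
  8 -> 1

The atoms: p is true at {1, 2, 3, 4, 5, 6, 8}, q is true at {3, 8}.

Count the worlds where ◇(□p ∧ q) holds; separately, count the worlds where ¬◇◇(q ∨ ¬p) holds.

For ◇(□p ∧ q):
1: successors {2}; □p ∧ q there: 2:F. ✗
2: successors {1, 3}; □p ∧ q there: 1:F, 3:T. ✓
3: successors {4, 6}; □p ∧ q there: 4:F, 6:F. ✗
4: successors {5}; □p ∧ q there: 5:F. ✗
5: successors {6}; □p ∧ q there: 6:F. ✗
6: successors {7}; □p ∧ q there: 7:F. ✗
7: successors {8}; □p ∧ q there: 8:T. ✓
8: successors {1}; □p ∧ q there: 1:F. ✗
— 2 worlds.
For ¬◇◇(q ∨ ¬p):
1: ◇◇(q ∨ ¬p) is T. ✗
2: ◇◇(q ∨ ¬p) is F. ✓
3: ◇◇(q ∨ ¬p) is T. ✗
4: ◇◇(q ∨ ¬p) is F. ✓
5: ◇◇(q ∨ ¬p) is T. ✗
6: ◇◇(q ∨ ¬p) is T. ✗
7: ◇◇(q ∨ ¬p) is F. ✓
8: ◇◇(q ∨ ¬p) is F. ✓
— 4 worlds.

2 and 4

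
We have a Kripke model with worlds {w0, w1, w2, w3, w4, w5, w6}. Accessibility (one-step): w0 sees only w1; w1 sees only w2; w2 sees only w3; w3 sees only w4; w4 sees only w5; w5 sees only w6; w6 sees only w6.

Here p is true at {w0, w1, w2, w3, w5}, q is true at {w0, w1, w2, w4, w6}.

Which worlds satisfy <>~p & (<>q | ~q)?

w0: <>~p is F, <>q | ~q is T. ✗
w1: <>~p is F, <>q | ~q is T. ✗
w2: <>~p is F, <>q | ~q is F. ✗
w3: <>~p is T, <>q | ~q is T. ✓
w4: <>~p is F, <>q | ~q is F. ✗
w5: <>~p is T, <>q | ~q is T. ✓
w6: <>~p is T, <>q | ~q is T. ✓

{w3, w5, w6}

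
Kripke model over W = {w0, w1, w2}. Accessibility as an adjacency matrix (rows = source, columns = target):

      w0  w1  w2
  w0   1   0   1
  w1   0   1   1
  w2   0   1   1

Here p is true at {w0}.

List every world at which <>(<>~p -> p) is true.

{w0}

w0: successors {w0, w2}; <>~p -> p there: w0:T, w2:F. ✓
w1: successors {w1, w2}; <>~p -> p there: w1:F, w2:F. ✗
w2: successors {w1, w2}; <>~p -> p there: w1:F, w2:F. ✗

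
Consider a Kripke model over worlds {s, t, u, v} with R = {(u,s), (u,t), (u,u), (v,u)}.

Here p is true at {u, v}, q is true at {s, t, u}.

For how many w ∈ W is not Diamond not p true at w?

3

s: Diamond not p is F. ✓
t: Diamond not p is F. ✓
u: Diamond not p is T. ✗
v: Diamond not p is F. ✓
Satisfying worlds: {s, t, v}.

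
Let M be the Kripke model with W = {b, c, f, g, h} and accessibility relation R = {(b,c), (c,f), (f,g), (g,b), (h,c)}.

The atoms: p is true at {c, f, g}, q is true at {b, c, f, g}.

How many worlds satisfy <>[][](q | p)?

5

b: successors {c}; [][](q | p) there: c:T. ✓
c: successors {f}; [][](q | p) there: f:T. ✓
f: successors {g}; [][](q | p) there: g:T. ✓
g: successors {b}; [][](q | p) there: b:T. ✓
h: successors {c}; [][](q | p) there: c:T. ✓
Satisfying worlds: {b, c, f, g, h}.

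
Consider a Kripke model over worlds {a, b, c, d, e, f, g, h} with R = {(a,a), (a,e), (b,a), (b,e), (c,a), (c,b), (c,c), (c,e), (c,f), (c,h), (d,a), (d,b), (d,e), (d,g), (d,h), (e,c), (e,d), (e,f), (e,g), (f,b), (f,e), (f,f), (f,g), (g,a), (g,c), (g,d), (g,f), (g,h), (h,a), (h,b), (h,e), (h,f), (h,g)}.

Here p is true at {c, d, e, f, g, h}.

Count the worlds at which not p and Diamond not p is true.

a: not p is T, Diamond not p is T. ✓
b: not p is T, Diamond not p is T. ✓
c: not p is F, Diamond not p is T. ✗
d: not p is F, Diamond not p is T. ✗
e: not p is F, Diamond not p is F. ✗
f: not p is F, Diamond not p is T. ✗
g: not p is F, Diamond not p is T. ✗
h: not p is F, Diamond not p is T. ✗
Satisfying worlds: {a, b}.

2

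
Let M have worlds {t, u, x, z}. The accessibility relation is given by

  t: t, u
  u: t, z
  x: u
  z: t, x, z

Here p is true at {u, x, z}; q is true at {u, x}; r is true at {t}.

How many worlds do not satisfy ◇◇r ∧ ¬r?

t: ◇◇r is T, ¬r is F. ✗
u: ◇◇r is T, ¬r is T. ✓
x: ◇◇r is T, ¬r is T. ✓
z: ◇◇r is T, ¬r is T. ✓
Satisfying worlds: {u, x, z}.
So ◇◇r ∧ ¬r fails at the other 1 world.

1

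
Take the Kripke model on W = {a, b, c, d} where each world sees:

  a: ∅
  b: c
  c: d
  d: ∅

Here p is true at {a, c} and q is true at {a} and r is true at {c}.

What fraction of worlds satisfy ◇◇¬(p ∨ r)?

1/4

a: no successors, so ◇◇¬(p ∨ r) fails. ✗
b: successors {c}; ◇¬(p ∨ r) there: c:T. ✓
c: successors {d}; ◇¬(p ∨ r) there: d:F. ✗
d: no successors, so ◇◇¬(p ∨ r) fails. ✗
That's 1 of 4 worlds, so 1/4.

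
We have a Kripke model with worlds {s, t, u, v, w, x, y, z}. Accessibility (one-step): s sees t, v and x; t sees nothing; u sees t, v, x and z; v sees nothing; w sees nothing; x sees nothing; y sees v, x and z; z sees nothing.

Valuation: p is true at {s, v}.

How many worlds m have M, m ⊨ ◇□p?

s: successors {t, v, x}; □p there: t:T, v:T, x:T. ✓
t: no successors, so ◇□p fails. ✗
u: successors {t, v, x, z}; □p there: t:T, v:T, x:T, z:T. ✓
v: no successors, so ◇□p fails. ✗
w: no successors, so ◇□p fails. ✗
x: no successors, so ◇□p fails. ✗
y: successors {v, x, z}; □p there: v:T, x:T, z:T. ✓
z: no successors, so ◇□p fails. ✗
Satisfying worlds: {s, u, y}.

3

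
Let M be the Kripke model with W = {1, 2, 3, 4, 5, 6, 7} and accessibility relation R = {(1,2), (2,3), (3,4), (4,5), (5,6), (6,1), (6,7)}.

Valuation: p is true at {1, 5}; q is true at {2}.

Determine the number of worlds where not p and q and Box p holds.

0

1: not p and q is F, Box p is F. ✗
2: not p and q is T, Box p is F. ✗
3: not p and q is F, Box p is F. ✗
4: not p and q is F, Box p is T. ✗
5: not p and q is F, Box p is F. ✗
6: not p and q is F, Box p is F. ✗
7: not p and q is F, Box p is T. ✗
Satisfying worlds: ∅.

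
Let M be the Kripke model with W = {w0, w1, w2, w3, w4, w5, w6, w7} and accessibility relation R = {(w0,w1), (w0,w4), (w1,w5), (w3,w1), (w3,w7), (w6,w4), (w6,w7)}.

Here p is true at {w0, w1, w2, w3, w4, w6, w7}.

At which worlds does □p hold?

w0: successors {w1, w4}; p there: w1:T, w4:T. ✓
w1: successors {w5}; p there: w5:F. ✗
w2: no successors, so □p holds vacuously. ✓
w3: successors {w1, w7}; p there: w1:T, w7:T. ✓
w4: no successors, so □p holds vacuously. ✓
w5: no successors, so □p holds vacuously. ✓
w6: successors {w4, w7}; p there: w4:T, w7:T. ✓
w7: no successors, so □p holds vacuously. ✓

{w0, w2, w3, w4, w5, w6, w7}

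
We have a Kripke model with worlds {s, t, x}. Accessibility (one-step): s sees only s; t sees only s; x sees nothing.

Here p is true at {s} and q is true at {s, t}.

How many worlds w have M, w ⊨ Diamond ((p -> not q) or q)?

s: successors {s}; (p -> not q) or q there: s:T. ✓
t: successors {s}; (p -> not q) or q there: s:T. ✓
x: no successors, so Diamond ((p -> not q) or q) fails. ✗
Satisfying worlds: {s, t}.

2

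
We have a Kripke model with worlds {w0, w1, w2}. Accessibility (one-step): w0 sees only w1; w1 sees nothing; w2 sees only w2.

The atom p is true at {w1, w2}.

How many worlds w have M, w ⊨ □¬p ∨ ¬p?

w0: □¬p is F, ¬p is T. ✓
w1: □¬p is T, ¬p is F. ✓
w2: □¬p is F, ¬p is F. ✗
Satisfying worlds: {w0, w1}.

2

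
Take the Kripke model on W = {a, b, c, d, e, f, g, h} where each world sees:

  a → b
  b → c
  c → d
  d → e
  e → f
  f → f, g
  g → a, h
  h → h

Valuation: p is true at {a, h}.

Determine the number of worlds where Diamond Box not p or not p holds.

7

a: Diamond Box not p is T, not p is F. ✓
b: Diamond Box not p is T, not p is T. ✓
c: Diamond Box not p is T, not p is T. ✓
d: Diamond Box not p is T, not p is T. ✓
e: Diamond Box not p is T, not p is T. ✓
f: Diamond Box not p is T, not p is T. ✓
g: Diamond Box not p is T, not p is T. ✓
h: Diamond Box not p is F, not p is F. ✗
Satisfying worlds: {a, b, c, d, e, f, g}.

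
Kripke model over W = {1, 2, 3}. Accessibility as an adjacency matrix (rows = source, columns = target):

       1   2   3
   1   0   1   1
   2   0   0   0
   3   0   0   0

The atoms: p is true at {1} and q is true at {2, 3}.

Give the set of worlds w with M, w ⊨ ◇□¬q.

{1}

1: successors {2, 3}; □¬q there: 2:T, 3:T. ✓
2: no successors, so ◇□¬q fails. ✗
3: no successors, so ◇□¬q fails. ✗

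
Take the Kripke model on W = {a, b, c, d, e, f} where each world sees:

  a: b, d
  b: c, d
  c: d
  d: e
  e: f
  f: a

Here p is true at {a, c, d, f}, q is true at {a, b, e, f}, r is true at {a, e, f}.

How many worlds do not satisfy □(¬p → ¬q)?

2

a: successors {b, d}; ¬p → ¬q there: b:F, d:T. ✗
b: successors {c, d}; ¬p → ¬q there: c:T, d:T. ✓
c: successors {d}; ¬p → ¬q there: d:T. ✓
d: successors {e}; ¬p → ¬q there: e:F. ✗
e: successors {f}; ¬p → ¬q there: f:T. ✓
f: successors {a}; ¬p → ¬q there: a:T. ✓
Satisfying worlds: {b, c, e, f}.
So □(¬p → ¬q) fails at the other 2 worlds.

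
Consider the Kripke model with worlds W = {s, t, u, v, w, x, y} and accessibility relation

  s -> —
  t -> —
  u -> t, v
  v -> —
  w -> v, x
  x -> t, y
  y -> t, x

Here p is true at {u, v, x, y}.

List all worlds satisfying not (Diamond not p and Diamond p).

{s, t, v, w}

s: Diamond not p and Diamond p is F. ✓
t: Diamond not p and Diamond p is F. ✓
u: Diamond not p and Diamond p is T. ✗
v: Diamond not p and Diamond p is F. ✓
w: Diamond not p and Diamond p is F. ✓
x: Diamond not p and Diamond p is T. ✗
y: Diamond not p and Diamond p is T. ✗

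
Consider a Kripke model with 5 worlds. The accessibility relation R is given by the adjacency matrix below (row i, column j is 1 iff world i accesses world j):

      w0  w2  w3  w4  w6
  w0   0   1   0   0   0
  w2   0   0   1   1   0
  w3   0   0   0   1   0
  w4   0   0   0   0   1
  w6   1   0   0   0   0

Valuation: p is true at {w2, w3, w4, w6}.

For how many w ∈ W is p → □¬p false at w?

w0: p is F, □¬p is F. ✓
w2: p is T, □¬p is F. ✗
w3: p is T, □¬p is F. ✗
w4: p is T, □¬p is F. ✗
w6: p is T, □¬p is T. ✓
Satisfying worlds: {w0, w6}.
So p → □¬p fails at the other 3 worlds.

3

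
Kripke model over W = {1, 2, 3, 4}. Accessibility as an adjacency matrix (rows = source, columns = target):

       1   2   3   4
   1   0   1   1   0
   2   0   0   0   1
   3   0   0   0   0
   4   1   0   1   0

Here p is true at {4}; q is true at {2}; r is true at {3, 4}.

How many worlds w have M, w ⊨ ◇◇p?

1

1: successors {2, 3}; ◇p there: 2:T, 3:F. ✓
2: successors {4}; ◇p there: 4:F. ✗
3: no successors, so ◇◇p fails. ✗
4: successors {1, 3}; ◇p there: 1:F, 3:F. ✗
Satisfying worlds: {1}.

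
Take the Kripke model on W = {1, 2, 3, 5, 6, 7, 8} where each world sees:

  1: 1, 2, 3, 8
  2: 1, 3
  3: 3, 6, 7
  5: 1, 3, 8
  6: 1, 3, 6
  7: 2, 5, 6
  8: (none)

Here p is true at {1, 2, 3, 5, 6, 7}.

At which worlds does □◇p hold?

1: successors {1, 2, 3, 8}; ◇p there: 1:T, 2:T, 3:T, 8:F. ✗
2: successors {1, 3}; ◇p there: 1:T, 3:T. ✓
3: successors {3, 6, 7}; ◇p there: 3:T, 6:T, 7:T. ✓
5: successors {1, 3, 8}; ◇p there: 1:T, 3:T, 8:F. ✗
6: successors {1, 3, 6}; ◇p there: 1:T, 3:T, 6:T. ✓
7: successors {2, 5, 6}; ◇p there: 2:T, 5:T, 6:T. ✓
8: no successors, so □◇p holds vacuously. ✓

{2, 3, 6, 7, 8}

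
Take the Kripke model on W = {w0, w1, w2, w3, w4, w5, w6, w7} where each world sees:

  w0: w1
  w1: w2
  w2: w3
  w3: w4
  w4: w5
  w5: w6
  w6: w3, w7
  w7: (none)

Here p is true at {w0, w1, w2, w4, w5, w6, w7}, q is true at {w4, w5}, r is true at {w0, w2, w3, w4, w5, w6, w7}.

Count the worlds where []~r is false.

w0: successors {w1}; ~r there: w1:T. ✓
w1: successors {w2}; ~r there: w2:F. ✗
w2: successors {w3}; ~r there: w3:F. ✗
w3: successors {w4}; ~r there: w4:F. ✗
w4: successors {w5}; ~r there: w5:F. ✗
w5: successors {w6}; ~r there: w6:F. ✗
w6: successors {w3, w7}; ~r there: w3:F, w7:F. ✗
w7: no successors, so []~r holds vacuously. ✓
Satisfying worlds: {w0, w7}.
So []~r fails at the other 6 worlds.

6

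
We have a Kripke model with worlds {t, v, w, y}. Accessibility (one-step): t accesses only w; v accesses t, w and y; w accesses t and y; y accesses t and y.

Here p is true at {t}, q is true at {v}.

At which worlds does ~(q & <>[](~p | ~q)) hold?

t: q & <>[](~p | ~q) is F. ✓
v: q & <>[](~p | ~q) is T. ✗
w: q & <>[](~p | ~q) is F. ✓
y: q & <>[](~p | ~q) is F. ✓

{t, w, y}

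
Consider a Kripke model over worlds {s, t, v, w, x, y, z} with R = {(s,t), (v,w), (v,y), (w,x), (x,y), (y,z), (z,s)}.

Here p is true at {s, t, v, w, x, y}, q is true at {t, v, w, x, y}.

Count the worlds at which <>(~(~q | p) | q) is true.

4

s: successors {t}; ~(~q | p) | q there: t:T. ✓
t: no successors, so <>(~(~q | p) | q) fails. ✗
v: successors {w, y}; ~(~q | p) | q there: w:T, y:T. ✓
w: successors {x}; ~(~q | p) | q there: x:T. ✓
x: successors {y}; ~(~q | p) | q there: y:T. ✓
y: successors {z}; ~(~q | p) | q there: z:F. ✗
z: successors {s}; ~(~q | p) | q there: s:F. ✗
Satisfying worlds: {s, v, w, x}.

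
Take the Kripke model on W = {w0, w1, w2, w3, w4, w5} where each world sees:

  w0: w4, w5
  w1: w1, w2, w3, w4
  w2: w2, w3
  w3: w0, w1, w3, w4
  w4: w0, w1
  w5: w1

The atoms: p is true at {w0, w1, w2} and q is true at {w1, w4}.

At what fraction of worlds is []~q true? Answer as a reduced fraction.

1/6

w0: successors {w4, w5}; ~q there: w4:F, w5:T. ✗
w1: successors {w1, w2, w3, w4}; ~q there: w1:F, w2:T, w3:T, w4:F. ✗
w2: successors {w2, w3}; ~q there: w2:T, w3:T. ✓
w3: successors {w0, w1, w3, w4}; ~q there: w0:T, w1:F, w3:T, w4:F. ✗
w4: successors {w0, w1}; ~q there: w0:T, w1:F. ✗
w5: successors {w1}; ~q there: w1:F. ✗
That's 1 of 6 worlds, so 1/6.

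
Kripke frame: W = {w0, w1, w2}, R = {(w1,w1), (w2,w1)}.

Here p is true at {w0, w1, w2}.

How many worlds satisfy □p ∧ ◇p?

2

w0: □p is T, ◇p is F. ✗
w1: □p is T, ◇p is T. ✓
w2: □p is T, ◇p is T. ✓
Satisfying worlds: {w1, w2}.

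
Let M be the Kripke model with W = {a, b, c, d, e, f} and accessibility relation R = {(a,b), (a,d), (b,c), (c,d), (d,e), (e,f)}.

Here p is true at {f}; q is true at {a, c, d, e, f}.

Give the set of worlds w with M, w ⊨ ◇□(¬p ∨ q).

a: successors {b, d}; □(¬p ∨ q) there: b:T, d:T. ✓
b: successors {c}; □(¬p ∨ q) there: c:T. ✓
c: successors {d}; □(¬p ∨ q) there: d:T. ✓
d: successors {e}; □(¬p ∨ q) there: e:T. ✓
e: successors {f}; □(¬p ∨ q) there: f:T. ✓
f: no successors, so ◇□(¬p ∨ q) fails. ✗

{a, b, c, d, e}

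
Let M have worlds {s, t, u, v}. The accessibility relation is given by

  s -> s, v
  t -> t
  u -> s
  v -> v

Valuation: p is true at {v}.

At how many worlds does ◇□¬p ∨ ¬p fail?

s: ◇□¬p is F, ¬p is T. ✓
t: ◇□¬p is T, ¬p is T. ✓
u: ◇□¬p is F, ¬p is T. ✓
v: ◇□¬p is F, ¬p is F. ✗
Satisfying worlds: {s, t, u}.
So ◇□¬p ∨ ¬p fails at the other 1 world.

1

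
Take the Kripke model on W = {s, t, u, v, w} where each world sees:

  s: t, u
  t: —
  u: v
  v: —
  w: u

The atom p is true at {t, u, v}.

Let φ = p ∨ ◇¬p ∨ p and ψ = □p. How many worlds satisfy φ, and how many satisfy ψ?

For p ∨ ◇¬p ∨ p:
s: p is F, ◇¬p ∨ p is F. ✗
t: p is T, ◇¬p ∨ p is T. ✓
u: p is T, ◇¬p ∨ p is T. ✓
v: p is T, ◇¬p ∨ p is T. ✓
w: p is F, ◇¬p ∨ p is F. ✗
— 3 worlds.
For □p:
s: successors {t, u}; p there: t:T, u:T. ✓
t: no successors, so □p holds vacuously. ✓
u: successors {v}; p there: v:T. ✓
v: no successors, so □p holds vacuously. ✓
w: successors {u}; p there: u:T. ✓
— 5 worlds.

3 and 5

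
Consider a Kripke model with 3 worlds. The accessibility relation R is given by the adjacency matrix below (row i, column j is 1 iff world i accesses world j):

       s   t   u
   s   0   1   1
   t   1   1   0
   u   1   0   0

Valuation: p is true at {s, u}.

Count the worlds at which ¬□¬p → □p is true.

1

s: ¬□¬p is T, □p is F. ✗
t: ¬□¬p is T, □p is F. ✗
u: ¬□¬p is T, □p is T. ✓
Satisfying worlds: {u}.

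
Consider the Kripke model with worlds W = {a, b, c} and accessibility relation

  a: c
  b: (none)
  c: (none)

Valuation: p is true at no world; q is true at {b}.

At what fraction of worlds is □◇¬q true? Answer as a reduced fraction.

2/3

a: successors {c}; ◇¬q there: c:F. ✗
b: no successors, so □◇¬q holds vacuously. ✓
c: no successors, so □◇¬q holds vacuously. ✓
That's 2 of 3 worlds, so 2/3.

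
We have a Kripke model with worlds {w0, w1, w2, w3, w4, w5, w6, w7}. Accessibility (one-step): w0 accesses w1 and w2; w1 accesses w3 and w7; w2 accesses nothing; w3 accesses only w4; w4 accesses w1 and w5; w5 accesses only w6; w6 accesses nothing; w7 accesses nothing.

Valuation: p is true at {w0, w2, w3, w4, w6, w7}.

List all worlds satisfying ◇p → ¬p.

{w1, w2, w4, w5, w6, w7}

w0: ◇p is T, ¬p is F. ✗
w1: ◇p is T, ¬p is T. ✓
w2: ◇p is F, ¬p is F. ✓
w3: ◇p is T, ¬p is F. ✗
w4: ◇p is F, ¬p is F. ✓
w5: ◇p is T, ¬p is T. ✓
w6: ◇p is F, ¬p is F. ✓
w7: ◇p is F, ¬p is F. ✓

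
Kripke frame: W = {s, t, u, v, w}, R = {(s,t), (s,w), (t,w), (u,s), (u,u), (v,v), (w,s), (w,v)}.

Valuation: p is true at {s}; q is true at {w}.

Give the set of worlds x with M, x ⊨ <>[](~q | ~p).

s: successors {t, w}; [](~q | ~p) there: t:T, w:T. ✓
t: successors {w}; [](~q | ~p) there: w:T. ✓
u: successors {s, u}; [](~q | ~p) there: s:T, u:T. ✓
v: successors {v}; [](~q | ~p) there: v:T. ✓
w: successors {s, v}; [](~q | ~p) there: s:T, v:T. ✓

{s, t, u, v, w}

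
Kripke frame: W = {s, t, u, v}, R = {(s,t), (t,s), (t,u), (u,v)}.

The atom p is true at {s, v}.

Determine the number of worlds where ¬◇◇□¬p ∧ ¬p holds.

1

s: ¬◇◇□¬p is F, ¬p is F. ✗
t: ¬◇◇□¬p is F, ¬p is T. ✗
u: ¬◇◇□¬p is T, ¬p is T. ✓
v: ¬◇◇□¬p is T, ¬p is F. ✗
Satisfying worlds: {u}.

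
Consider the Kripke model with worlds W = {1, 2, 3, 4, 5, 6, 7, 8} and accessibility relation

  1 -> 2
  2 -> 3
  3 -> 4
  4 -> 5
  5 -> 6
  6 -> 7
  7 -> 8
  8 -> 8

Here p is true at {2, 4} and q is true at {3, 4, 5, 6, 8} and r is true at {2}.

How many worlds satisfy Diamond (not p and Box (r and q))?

0

1: successors {2}; not p and Box (r and q) there: 2:F. ✗
2: successors {3}; not p and Box (r and q) there: 3:F. ✗
3: successors {4}; not p and Box (r and q) there: 4:F. ✗
4: successors {5}; not p and Box (r and q) there: 5:F. ✗
5: successors {6}; not p and Box (r and q) there: 6:F. ✗
6: successors {7}; not p and Box (r and q) there: 7:F. ✗
7: successors {8}; not p and Box (r and q) there: 8:F. ✗
8: successors {8}; not p and Box (r and q) there: 8:F. ✗
Satisfying worlds: ∅.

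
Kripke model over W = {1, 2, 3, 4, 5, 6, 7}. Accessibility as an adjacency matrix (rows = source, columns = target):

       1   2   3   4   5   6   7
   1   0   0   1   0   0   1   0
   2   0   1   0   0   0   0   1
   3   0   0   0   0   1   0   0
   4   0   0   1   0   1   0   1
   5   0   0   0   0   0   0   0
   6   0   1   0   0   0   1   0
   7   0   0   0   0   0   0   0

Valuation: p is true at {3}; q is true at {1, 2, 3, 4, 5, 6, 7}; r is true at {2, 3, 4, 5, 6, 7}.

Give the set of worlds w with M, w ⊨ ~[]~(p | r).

{1, 2, 3, 4, 6}

1: []~(p | r) is F. ✓
2: []~(p | r) is F. ✓
3: []~(p | r) is F. ✓
4: []~(p | r) is F. ✓
5: []~(p | r) is T. ✗
6: []~(p | r) is F. ✓
7: []~(p | r) is T. ✗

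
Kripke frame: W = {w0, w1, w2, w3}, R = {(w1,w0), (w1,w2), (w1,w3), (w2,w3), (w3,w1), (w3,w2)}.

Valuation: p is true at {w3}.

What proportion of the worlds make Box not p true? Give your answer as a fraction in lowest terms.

1/2

w0: no successors, so Box not p holds vacuously. ✓
w1: successors {w0, w2, w3}; not p there: w0:T, w2:T, w3:F. ✗
w2: successors {w3}; not p there: w3:F. ✗
w3: successors {w1, w2}; not p there: w1:T, w2:T. ✓
That's 2 of 4 worlds, so 2/4 = 1/2.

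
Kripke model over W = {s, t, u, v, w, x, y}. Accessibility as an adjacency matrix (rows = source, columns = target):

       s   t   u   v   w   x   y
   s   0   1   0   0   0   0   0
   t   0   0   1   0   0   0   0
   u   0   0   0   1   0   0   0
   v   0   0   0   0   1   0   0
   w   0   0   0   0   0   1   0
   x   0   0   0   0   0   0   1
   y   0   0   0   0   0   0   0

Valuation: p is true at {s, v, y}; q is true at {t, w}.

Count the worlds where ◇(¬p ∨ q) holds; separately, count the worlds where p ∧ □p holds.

For ◇(¬p ∨ q):
s: successors {t}; ¬p ∨ q there: t:T. ✓
t: successors {u}; ¬p ∨ q there: u:T. ✓
u: successors {v}; ¬p ∨ q there: v:F. ✗
v: successors {w}; ¬p ∨ q there: w:T. ✓
w: successors {x}; ¬p ∨ q there: x:T. ✓
x: successors {y}; ¬p ∨ q there: y:F. ✗
y: no successors, so ◇(¬p ∨ q) fails. ✗
— 4 worlds.
For p ∧ □p:
s: p is T, □p is F. ✗
t: p is F, □p is F. ✗
u: p is F, □p is T. ✗
v: p is T, □p is F. ✗
w: p is F, □p is F. ✗
x: p is F, □p is T. ✗
y: p is T, □p is T. ✓
— 1 world.

4 and 1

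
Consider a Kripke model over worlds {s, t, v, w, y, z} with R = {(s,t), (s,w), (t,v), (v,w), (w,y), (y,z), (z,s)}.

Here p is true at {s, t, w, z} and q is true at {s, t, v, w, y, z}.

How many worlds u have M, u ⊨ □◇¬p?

2

s: successors {t, w}; ◇¬p there: t:T, w:T. ✓
t: successors {v}; ◇¬p there: v:F. ✗
v: successors {w}; ◇¬p there: w:T. ✓
w: successors {y}; ◇¬p there: y:F. ✗
y: successors {z}; ◇¬p there: z:F. ✗
z: successors {s}; ◇¬p there: s:F. ✗
Satisfying worlds: {s, v}.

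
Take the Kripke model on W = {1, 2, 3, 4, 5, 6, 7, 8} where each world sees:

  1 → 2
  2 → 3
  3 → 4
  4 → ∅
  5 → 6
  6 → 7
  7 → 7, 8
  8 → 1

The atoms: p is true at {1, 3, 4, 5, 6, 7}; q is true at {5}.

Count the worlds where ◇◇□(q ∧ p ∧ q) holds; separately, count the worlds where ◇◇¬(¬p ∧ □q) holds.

1 and 6

For ◇◇□(q ∧ p ∧ q):
1: successors {2}; ◇□(q ∧ p ∧ q) there: 2:F. ✗
2: successors {3}; ◇□(q ∧ p ∧ q) there: 3:T. ✓
3: successors {4}; ◇□(q ∧ p ∧ q) there: 4:F. ✗
4: no successors, so ◇◇□(q ∧ p ∧ q) fails. ✗
5: successors {6}; ◇□(q ∧ p ∧ q) there: 6:F. ✗
6: successors {7}; ◇□(q ∧ p ∧ q) there: 7:F. ✗
7: successors {7, 8}; ◇□(q ∧ p ∧ q) there: 7:F, 8:F. ✗
8: successors {1}; ◇□(q ∧ p ∧ q) there: 1:F. ✗
— 1 world.
For ◇◇¬(¬p ∧ □q):
1: successors {2}; ◇¬(¬p ∧ □q) there: 2:T. ✓
2: successors {3}; ◇¬(¬p ∧ □q) there: 3:T. ✓
3: successors {4}; ◇¬(¬p ∧ □q) there: 4:F. ✗
4: no successors, so ◇◇¬(¬p ∧ □q) fails. ✗
5: successors {6}; ◇¬(¬p ∧ □q) there: 6:T. ✓
6: successors {7}; ◇¬(¬p ∧ □q) there: 7:T. ✓
7: successors {7, 8}; ◇¬(¬p ∧ □q) there: 7:T, 8:T. ✓
8: successors {1}; ◇¬(¬p ∧ □q) there: 1:T. ✓
— 6 worlds.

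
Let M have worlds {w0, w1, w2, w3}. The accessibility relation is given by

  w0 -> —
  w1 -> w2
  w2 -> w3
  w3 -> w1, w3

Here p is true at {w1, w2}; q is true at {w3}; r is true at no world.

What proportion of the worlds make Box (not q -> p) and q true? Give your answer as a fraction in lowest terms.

w0: Box (not q -> p) is T, q is F. ✗
w1: Box (not q -> p) is T, q is F. ✗
w2: Box (not q -> p) is T, q is F. ✗
w3: Box (not q -> p) is T, q is T. ✓
That's 1 of 4 worlds, so 1/4.

1/4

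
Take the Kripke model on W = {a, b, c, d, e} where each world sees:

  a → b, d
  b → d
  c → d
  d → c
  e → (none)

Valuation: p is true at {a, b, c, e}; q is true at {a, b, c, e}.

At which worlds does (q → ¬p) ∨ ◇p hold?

{a, d}

a: q → ¬p is F, ◇p is T. ✓
b: q → ¬p is F, ◇p is F. ✗
c: q → ¬p is F, ◇p is F. ✗
d: q → ¬p is T, ◇p is T. ✓
e: q → ¬p is F, ◇p is F. ✗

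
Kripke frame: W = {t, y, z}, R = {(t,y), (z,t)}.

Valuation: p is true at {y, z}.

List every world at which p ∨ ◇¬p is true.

{y, z}

t: p is F, ◇¬p is F. ✗
y: p is T, ◇¬p is F. ✓
z: p is T, ◇¬p is T. ✓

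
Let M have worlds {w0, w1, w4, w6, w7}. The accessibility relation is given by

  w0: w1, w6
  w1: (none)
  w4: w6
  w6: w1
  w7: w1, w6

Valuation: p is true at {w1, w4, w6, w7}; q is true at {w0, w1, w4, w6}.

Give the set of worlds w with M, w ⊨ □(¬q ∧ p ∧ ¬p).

{w1}

w0: successors {w1, w6}; ¬q ∧ p ∧ ¬p there: w1:F, w6:F. ✗
w1: no successors, so □(¬q ∧ p ∧ ¬p) holds vacuously. ✓
w4: successors {w6}; ¬q ∧ p ∧ ¬p there: w6:F. ✗
w6: successors {w1}; ¬q ∧ p ∧ ¬p there: w1:F. ✗
w7: successors {w1, w6}; ¬q ∧ p ∧ ¬p there: w1:F, w6:F. ✗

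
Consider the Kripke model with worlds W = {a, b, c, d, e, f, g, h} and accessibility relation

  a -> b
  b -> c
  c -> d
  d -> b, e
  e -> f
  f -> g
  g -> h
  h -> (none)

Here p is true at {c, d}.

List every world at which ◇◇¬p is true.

{c, d, e, f}

a: successors {b}; ◇¬p there: b:F. ✗
b: successors {c}; ◇¬p there: c:F. ✗
c: successors {d}; ◇¬p there: d:T. ✓
d: successors {b, e}; ◇¬p there: b:F, e:T. ✓
e: successors {f}; ◇¬p there: f:T. ✓
f: successors {g}; ◇¬p there: g:T. ✓
g: successors {h}; ◇¬p there: h:F. ✗
h: no successors, so ◇◇¬p fails. ✗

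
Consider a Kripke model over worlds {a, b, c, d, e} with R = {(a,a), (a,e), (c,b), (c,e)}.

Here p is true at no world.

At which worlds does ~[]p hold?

{a, c}

a: []p is F. ✓
b: []p is T. ✗
c: []p is F. ✓
d: []p is T. ✗
e: []p is T. ✗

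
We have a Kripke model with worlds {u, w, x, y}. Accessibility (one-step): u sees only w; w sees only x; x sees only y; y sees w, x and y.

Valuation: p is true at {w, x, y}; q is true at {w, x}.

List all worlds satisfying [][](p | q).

u: successors {w}; [](p | q) there: w:T. ✓
w: successors {x}; [](p | q) there: x:T. ✓
x: successors {y}; [](p | q) there: y:T. ✓
y: successors {w, x, y}; [](p | q) there: w:T, x:T, y:T. ✓

{u, w, x, y}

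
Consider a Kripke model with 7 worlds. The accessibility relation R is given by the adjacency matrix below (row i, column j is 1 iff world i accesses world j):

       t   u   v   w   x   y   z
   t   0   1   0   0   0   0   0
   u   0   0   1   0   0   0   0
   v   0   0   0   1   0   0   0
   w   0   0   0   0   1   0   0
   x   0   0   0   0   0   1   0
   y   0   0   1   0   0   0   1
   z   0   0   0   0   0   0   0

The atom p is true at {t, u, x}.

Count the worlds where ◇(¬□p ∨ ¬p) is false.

t: successors {u}; ¬□p ∨ ¬p there: u:T. ✓
u: successors {v}; ¬□p ∨ ¬p there: v:T. ✓
v: successors {w}; ¬□p ∨ ¬p there: w:T. ✓
w: successors {x}; ¬□p ∨ ¬p there: x:T. ✓
x: successors {y}; ¬□p ∨ ¬p there: y:T. ✓
y: successors {v, z}; ¬□p ∨ ¬p there: v:T, z:T. ✓
z: no successors, so ◇(¬□p ∨ ¬p) fails. ✗
Satisfying worlds: {t, u, v, w, x, y}.
So ◇(¬□p ∨ ¬p) fails at the other 1 world.

1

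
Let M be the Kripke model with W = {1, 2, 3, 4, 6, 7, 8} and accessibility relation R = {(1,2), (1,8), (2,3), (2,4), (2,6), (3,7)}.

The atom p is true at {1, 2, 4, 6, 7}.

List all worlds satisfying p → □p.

{3, 4, 6, 7, 8}

1: p is T, □p is F. ✗
2: p is T, □p is F. ✗
3: p is F, □p is T. ✓
4: p is T, □p is T. ✓
6: p is T, □p is T. ✓
7: p is T, □p is T. ✓
8: p is F, □p is T. ✓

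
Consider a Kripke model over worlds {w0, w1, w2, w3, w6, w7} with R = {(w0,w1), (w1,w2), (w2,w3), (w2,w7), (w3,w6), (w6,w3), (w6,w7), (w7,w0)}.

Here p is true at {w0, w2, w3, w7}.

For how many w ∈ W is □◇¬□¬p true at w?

4

w0: successors {w1}; ◇¬□¬p there: w1:T. ✓
w1: successors {w2}; ◇¬□¬p there: w2:T. ✓
w2: successors {w3, w7}; ◇¬□¬p there: w3:T, w7:F. ✗
w3: successors {w6}; ◇¬□¬p there: w6:T. ✓
w6: successors {w3, w7}; ◇¬□¬p there: w3:T, w7:F. ✗
w7: successors {w0}; ◇¬□¬p there: w0:T. ✓
Satisfying worlds: {w0, w1, w3, w7}.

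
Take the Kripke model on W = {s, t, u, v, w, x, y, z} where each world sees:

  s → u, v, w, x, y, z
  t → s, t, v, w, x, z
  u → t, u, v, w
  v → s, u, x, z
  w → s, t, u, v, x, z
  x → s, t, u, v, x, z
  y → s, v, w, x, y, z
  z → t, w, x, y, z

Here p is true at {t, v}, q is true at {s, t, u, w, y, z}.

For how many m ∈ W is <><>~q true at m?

8

s: successors {u, v, w, x, y, z}; <>~q there: u:T, v:T, w:T, x:T, y:T, z:T. ✓
t: successors {s, t, v, w, x, z}; <>~q there: s:T, t:T, v:T, w:T, x:T, z:T. ✓
u: successors {t, u, v, w}; <>~q there: t:T, u:T, v:T, w:T. ✓
v: successors {s, u, x, z}; <>~q there: s:T, u:T, x:T, z:T. ✓
w: successors {s, t, u, v, x, z}; <>~q there: s:T, t:T, u:T, v:T, x:T, z:T. ✓
x: successors {s, t, u, v, x, z}; <>~q there: s:T, t:T, u:T, v:T, x:T, z:T. ✓
y: successors {s, v, w, x, y, z}; <>~q there: s:T, v:T, w:T, x:T, y:T, z:T. ✓
z: successors {t, w, x, y, z}; <>~q there: t:T, w:T, x:T, y:T, z:T. ✓
Satisfying worlds: {s, t, u, v, w, x, y, z}.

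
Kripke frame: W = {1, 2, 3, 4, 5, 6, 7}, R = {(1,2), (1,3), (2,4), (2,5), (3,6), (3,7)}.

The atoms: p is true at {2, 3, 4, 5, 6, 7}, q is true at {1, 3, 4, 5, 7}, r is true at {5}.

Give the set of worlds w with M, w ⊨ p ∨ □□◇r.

{2, 3, 4, 5, 6, 7}

1: p is F, □□◇r is F. ✗
2: p is T, □□◇r is T. ✓
3: p is T, □□◇r is T. ✓
4: p is T, □□◇r is T. ✓
5: p is T, □□◇r is T. ✓
6: p is T, □□◇r is T. ✓
7: p is T, □□◇r is T. ✓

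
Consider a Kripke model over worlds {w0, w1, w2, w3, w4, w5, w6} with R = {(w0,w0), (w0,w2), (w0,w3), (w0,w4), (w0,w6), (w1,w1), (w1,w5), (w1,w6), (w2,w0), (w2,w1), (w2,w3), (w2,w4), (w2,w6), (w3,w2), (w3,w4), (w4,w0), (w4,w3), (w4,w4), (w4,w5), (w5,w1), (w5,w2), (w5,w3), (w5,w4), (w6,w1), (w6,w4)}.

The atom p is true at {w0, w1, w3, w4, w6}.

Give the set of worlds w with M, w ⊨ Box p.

w0: successors {w0, w2, w3, w4, w6}; p there: w0:T, w2:F, w3:T, w4:T, w6:T. ✗
w1: successors {w1, w5, w6}; p there: w1:T, w5:F, w6:T. ✗
w2: successors {w0, w1, w3, w4, w6}; p there: w0:T, w1:T, w3:T, w4:T, w6:T. ✓
w3: successors {w2, w4}; p there: w2:F, w4:T. ✗
w4: successors {w0, w3, w4, w5}; p there: w0:T, w3:T, w4:T, w5:F. ✗
w5: successors {w1, w2, w3, w4}; p there: w1:T, w2:F, w3:T, w4:T. ✗
w6: successors {w1, w4}; p there: w1:T, w4:T. ✓

{w2, w6}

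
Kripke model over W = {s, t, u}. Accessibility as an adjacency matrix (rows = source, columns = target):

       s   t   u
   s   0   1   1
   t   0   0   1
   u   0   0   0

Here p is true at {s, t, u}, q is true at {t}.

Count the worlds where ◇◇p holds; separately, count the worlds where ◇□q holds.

1 and 2

For ◇◇p:
s: successors {t, u}; ◇p there: t:T, u:F. ✓
t: successors {u}; ◇p there: u:F. ✗
u: no successors, so ◇◇p fails. ✗
— 1 world.
For ◇□q:
s: successors {t, u}; □q there: t:F, u:T. ✓
t: successors {u}; □q there: u:T. ✓
u: no successors, so ◇□q fails. ✗
— 2 worlds.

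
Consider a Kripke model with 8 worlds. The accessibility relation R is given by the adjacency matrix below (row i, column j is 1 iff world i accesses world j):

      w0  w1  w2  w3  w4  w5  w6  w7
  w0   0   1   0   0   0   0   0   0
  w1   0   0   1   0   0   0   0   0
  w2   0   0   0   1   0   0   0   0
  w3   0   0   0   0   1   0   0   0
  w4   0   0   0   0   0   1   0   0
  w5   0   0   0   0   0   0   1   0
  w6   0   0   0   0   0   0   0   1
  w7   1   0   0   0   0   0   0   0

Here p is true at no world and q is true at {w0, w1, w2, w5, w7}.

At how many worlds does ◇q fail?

w0: successors {w1}; q there: w1:T. ✓
w1: successors {w2}; q there: w2:T. ✓
w2: successors {w3}; q there: w3:F. ✗
w3: successors {w4}; q there: w4:F. ✗
w4: successors {w5}; q there: w5:T. ✓
w5: successors {w6}; q there: w6:F. ✗
w6: successors {w7}; q there: w7:T. ✓
w7: successors {w0}; q there: w0:T. ✓
Satisfying worlds: {w0, w1, w4, w6, w7}.
So ◇q fails at the other 3 worlds.

3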